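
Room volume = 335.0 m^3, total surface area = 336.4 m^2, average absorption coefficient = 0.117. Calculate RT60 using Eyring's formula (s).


Given values:
  V = 335.0 m^3, S = 336.4 m^2, alpha = 0.117
Formula: RT60 = 0.161 * V / (-S * ln(1 - alpha))
Compute ln(1 - 0.117) = ln(0.883) = -0.12443
Denominator: -336.4 * -0.12443 = 41.8583
Numerator: 0.161 * 335.0 = 53.935
RT60 = 53.935 / 41.8583 = 1.289

1.289 s


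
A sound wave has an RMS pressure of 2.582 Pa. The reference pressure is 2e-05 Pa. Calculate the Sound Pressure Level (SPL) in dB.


Given values:
  p = 2.582 Pa
  p_ref = 2e-05 Pa
Formula: SPL = 20 * log10(p / p_ref)
Compute ratio: p / p_ref = 2.582 / 2e-05 = 129100
Compute log10: log10(129100) = 5.110926
Multiply: SPL = 20 * 5.110926 = 102.22

102.22 dB


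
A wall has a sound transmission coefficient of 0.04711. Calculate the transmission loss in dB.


Given values:
  tau = 0.04711
Formula: TL = 10 * log10(1 / tau)
Compute 1 / tau = 1 / 0.04711 = 21.2269
Compute log10(21.2269) = 1.326887
TL = 10 * 1.326887 = 13.27

13.27 dB


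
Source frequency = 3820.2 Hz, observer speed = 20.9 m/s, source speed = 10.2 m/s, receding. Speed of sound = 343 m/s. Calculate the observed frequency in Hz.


Given values:
  f_s = 3820.2 Hz, v_o = 20.9 m/s, v_s = 10.2 m/s
  Direction: receding
Formula: f_o = f_s * (c - v_o) / (c + v_s)
Numerator: c - v_o = 343 - 20.9 = 322.1
Denominator: c + v_s = 343 + 10.2 = 353.2
f_o = 3820.2 * 322.1 / 353.2 = 3483.82

3483.82 Hz


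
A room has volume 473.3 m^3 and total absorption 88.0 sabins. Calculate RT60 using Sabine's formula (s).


Given values:
  V = 473.3 m^3
  A = 88.0 sabins
Formula: RT60 = 0.161 * V / A
Numerator: 0.161 * 473.3 = 76.2013
RT60 = 76.2013 / 88.0 = 0.866

0.866 s


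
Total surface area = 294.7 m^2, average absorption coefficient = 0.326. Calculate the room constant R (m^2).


Given values:
  S = 294.7 m^2, alpha = 0.326
Formula: R = S * alpha / (1 - alpha)
Numerator: 294.7 * 0.326 = 96.0722
Denominator: 1 - 0.326 = 0.674
R = 96.0722 / 0.674 = 142.54

142.54 m^2


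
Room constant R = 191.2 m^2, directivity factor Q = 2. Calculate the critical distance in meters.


Given values:
  R = 191.2 m^2, Q = 2
Formula: d_c = 0.141 * sqrt(Q * R)
Compute Q * R = 2 * 191.2 = 382.4
Compute sqrt(382.4) = 19.5551
d_c = 0.141 * 19.5551 = 2.757

2.757 m


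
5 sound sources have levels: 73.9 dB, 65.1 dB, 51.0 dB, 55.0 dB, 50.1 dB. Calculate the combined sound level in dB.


Formula: L_total = 10 * log10( sum(10^(Li/10)) )
  Source 1: 10^(73.9/10) = 24547089.1569
  Source 2: 10^(65.1/10) = 3235936.5693
  Source 3: 10^(51.0/10) = 125892.5412
  Source 4: 10^(55.0/10) = 316227.766
  Source 5: 10^(50.1/10) = 102329.2992
Sum of linear values = 28327475.3326
L_total = 10 * log10(28327475.3326) = 74.52

74.52 dB


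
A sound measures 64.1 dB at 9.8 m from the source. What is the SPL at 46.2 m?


Given values:
  SPL1 = 64.1 dB, r1 = 9.8 m, r2 = 46.2 m
Formula: SPL2 = SPL1 - 20 * log10(r2 / r1)
Compute ratio: r2 / r1 = 46.2 / 9.8 = 4.7143
Compute log10: log10(4.7143) = 0.673417
Compute drop: 20 * 0.673417 = 13.4683
SPL2 = 64.1 - 13.4683 = 50.63

50.63 dB


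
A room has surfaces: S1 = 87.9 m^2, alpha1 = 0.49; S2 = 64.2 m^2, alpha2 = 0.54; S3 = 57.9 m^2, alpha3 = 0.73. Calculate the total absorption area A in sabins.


Given surfaces:
  Surface 1: 87.9 * 0.49 = 43.071
  Surface 2: 64.2 * 0.54 = 34.668
  Surface 3: 57.9 * 0.73 = 42.267
Formula: A = sum(Si * alpha_i)
A = 43.071 + 34.668 + 42.267
A = 120.01

120.01 sabins


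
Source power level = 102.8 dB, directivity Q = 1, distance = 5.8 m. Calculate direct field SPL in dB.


Given values:
  Lw = 102.8 dB, Q = 1, r = 5.8 m
Formula: SPL = Lw + 10 * log10(Q / (4 * pi * r^2))
Compute 4 * pi * r^2 = 4 * pi * 5.8^2 = 422.7327
Compute Q / denom = 1 / 422.7327 = 0.00236556
Compute 10 * log10(0.00236556) = -26.2607
SPL = 102.8 + (-26.2607) = 76.54

76.54 dB


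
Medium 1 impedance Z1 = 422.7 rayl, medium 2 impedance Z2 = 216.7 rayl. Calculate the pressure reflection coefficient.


Given values:
  Z1 = 422.7 rayl, Z2 = 216.7 rayl
Formula: R = (Z2 - Z1) / (Z2 + Z1)
Numerator: Z2 - Z1 = 216.7 - 422.7 = -206.0
Denominator: Z2 + Z1 = 216.7 + 422.7 = 639.4
R = -206.0 / 639.4 = -0.3222

-0.3222


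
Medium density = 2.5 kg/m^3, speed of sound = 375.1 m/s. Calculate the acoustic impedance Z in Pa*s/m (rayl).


Given values:
  rho = 2.5 kg/m^3
  c = 375.1 m/s
Formula: Z = rho * c
Z = 2.5 * 375.1
Z = 937.75

937.75 rayl


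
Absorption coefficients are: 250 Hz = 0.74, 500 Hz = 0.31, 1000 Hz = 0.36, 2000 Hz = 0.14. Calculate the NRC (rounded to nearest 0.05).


Given values:
  a_250 = 0.74, a_500 = 0.31
  a_1000 = 0.36, a_2000 = 0.14
Formula: NRC = (a250 + a500 + a1000 + a2000) / 4
Sum = 0.74 + 0.31 + 0.36 + 0.14 = 1.55
NRC = 1.55 / 4 = 0.3875
Rounded to nearest 0.05: 0.4

0.4


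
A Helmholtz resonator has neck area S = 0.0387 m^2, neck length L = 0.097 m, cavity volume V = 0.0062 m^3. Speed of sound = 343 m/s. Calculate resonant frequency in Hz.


Given values:
  S = 0.0387 m^2, L = 0.097 m, V = 0.0062 m^3, c = 343 m/s
Formula: f = (c / (2*pi)) * sqrt(S / (V * L))
Compute V * L = 0.0062 * 0.097 = 0.0006014
Compute S / (V * L) = 0.0387 / 0.0006014 = 64.3499
Compute sqrt(64.3499) = 8.021839
Compute c / (2*pi) = 343 / 6.283185 = 54.590148
f = 54.590148 * 8.021839 = 437.91

437.91 Hz


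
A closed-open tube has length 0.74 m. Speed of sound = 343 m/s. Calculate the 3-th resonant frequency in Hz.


Given values:
  Tube type: closed-open, L = 0.74 m, c = 343 m/s, n = 3
Formula: f_n = (2n - 1) * c / (4 * L)
Compute 2n - 1 = 2*3 - 1 = 5
Compute 4 * L = 4 * 0.74 = 2.96
f = 5 * 343 / 2.96
f = 579.39

579.39 Hz


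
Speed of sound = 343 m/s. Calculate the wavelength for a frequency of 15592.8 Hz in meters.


Given values:
  c = 343 m/s, f = 15592.8 Hz
Formula: lambda = c / f
lambda = 343 / 15592.8
lambda = 0.022

0.022 m


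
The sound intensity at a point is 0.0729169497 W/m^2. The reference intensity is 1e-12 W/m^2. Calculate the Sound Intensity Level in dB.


Given values:
  I = 0.0729169497 W/m^2
  I_ref = 1e-12 W/m^2
Formula: SIL = 10 * log10(I / I_ref)
Compute ratio: I / I_ref = 72916949700
Compute log10: log10(72916949700) = 10.862828
Multiply: SIL = 10 * 10.862828 = 108.63

108.63 dB


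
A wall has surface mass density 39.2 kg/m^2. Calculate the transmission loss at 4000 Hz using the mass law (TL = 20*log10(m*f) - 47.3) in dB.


Given values:
  m = 39.2 kg/m^2, f = 4000 Hz
Formula: TL = 20 * log10(m * f) - 47.3
Compute m * f = 39.2 * 4000 = 156800.0
Compute log10(156800.0) = 5.195346
Compute 20 * 5.195346 = 103.9069
TL = 103.9069 - 47.3 = 56.61

56.61 dB


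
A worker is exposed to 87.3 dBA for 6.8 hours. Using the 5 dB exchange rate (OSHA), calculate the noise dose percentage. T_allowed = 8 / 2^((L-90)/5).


Given values:
  L = 87.3 dBA, T = 6.8 hours
Formula: T_allowed = 8 / 2^((L - 90) / 5)
Compute exponent: (87.3 - 90) / 5 = -0.54
Compute 2^(-0.54) = 0.687771
T_allowed = 8 / 0.687771 = 11.631779 hours
Dose = (T / T_allowed) * 100
Dose = (6.8 / 11.631779) * 100 = 58.46

58.46 %


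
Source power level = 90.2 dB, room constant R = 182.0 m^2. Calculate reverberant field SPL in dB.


Given values:
  Lw = 90.2 dB, R = 182.0 m^2
Formula: SPL = Lw + 10 * log10(4 / R)
Compute 4 / R = 4 / 182.0 = 0.021978
Compute 10 * log10(0.021978) = -16.5801
SPL = 90.2 + (-16.5801) = 73.62

73.62 dB


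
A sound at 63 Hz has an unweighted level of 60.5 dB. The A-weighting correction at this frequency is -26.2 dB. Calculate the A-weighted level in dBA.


Given values:
  SPL = 60.5 dB
  A-weighting at 63 Hz = -26.2 dB
Formula: L_A = SPL + A_weight
L_A = 60.5 + (-26.2)
L_A = 34.3

34.3 dBA


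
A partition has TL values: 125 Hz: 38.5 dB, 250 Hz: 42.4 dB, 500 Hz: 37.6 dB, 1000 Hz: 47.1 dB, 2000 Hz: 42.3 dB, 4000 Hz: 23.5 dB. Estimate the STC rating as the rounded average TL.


Given TL values at each frequency:
  125 Hz: 38.5 dB
  250 Hz: 42.4 dB
  500 Hz: 37.6 dB
  1000 Hz: 47.1 dB
  2000 Hz: 42.3 dB
  4000 Hz: 23.5 dB
Formula: STC ~ round(average of TL values)
Sum = 38.5 + 42.4 + 37.6 + 47.1 + 42.3 + 23.5 = 231.4
Average = 231.4 / 6 = 38.57
Rounded: 39

39


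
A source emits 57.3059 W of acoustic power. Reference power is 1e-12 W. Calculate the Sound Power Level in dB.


Given values:
  W = 57.3059 W
  W_ref = 1e-12 W
Formula: SWL = 10 * log10(W / W_ref)
Compute ratio: W / W_ref = 57305900000000
Compute log10: log10(57305900000000) = 13.758199
Multiply: SWL = 10 * 13.758199 = 137.58

137.58 dB


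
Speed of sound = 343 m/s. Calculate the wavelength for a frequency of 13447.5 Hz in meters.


Given values:
  c = 343 m/s, f = 13447.5 Hz
Formula: lambda = c / f
lambda = 343 / 13447.5
lambda = 0.0255

0.0255 m


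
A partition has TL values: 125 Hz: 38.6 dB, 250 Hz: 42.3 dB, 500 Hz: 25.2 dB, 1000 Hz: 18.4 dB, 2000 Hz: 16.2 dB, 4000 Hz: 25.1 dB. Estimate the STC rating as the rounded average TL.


Given TL values at each frequency:
  125 Hz: 38.6 dB
  250 Hz: 42.3 dB
  500 Hz: 25.2 dB
  1000 Hz: 18.4 dB
  2000 Hz: 16.2 dB
  4000 Hz: 25.1 dB
Formula: STC ~ round(average of TL values)
Sum = 38.6 + 42.3 + 25.2 + 18.4 + 16.2 + 25.1 = 165.8
Average = 165.8 / 6 = 27.63
Rounded: 28

28


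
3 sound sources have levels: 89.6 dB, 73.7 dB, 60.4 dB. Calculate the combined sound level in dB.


Formula: L_total = 10 * log10( sum(10^(Li/10)) )
  Source 1: 10^(89.6/10) = 912010839.3559
  Source 2: 10^(73.7/10) = 23442288.1532
  Source 3: 10^(60.4/10) = 1096478.1961
Sum of linear values = 936549605.7052
L_total = 10 * log10(936549605.7052) = 89.72

89.72 dB


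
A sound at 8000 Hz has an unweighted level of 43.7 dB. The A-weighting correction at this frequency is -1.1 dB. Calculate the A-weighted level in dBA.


Given values:
  SPL = 43.7 dB
  A-weighting at 8000 Hz = -1.1 dB
Formula: L_A = SPL + A_weight
L_A = 43.7 + (-1.1)
L_A = 42.6

42.6 dBA


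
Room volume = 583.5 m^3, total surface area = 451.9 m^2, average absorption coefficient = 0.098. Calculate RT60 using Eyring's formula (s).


Given values:
  V = 583.5 m^3, S = 451.9 m^2, alpha = 0.098
Formula: RT60 = 0.161 * V / (-S * ln(1 - alpha))
Compute ln(1 - 0.098) = ln(0.902) = -0.103141
Denominator: -451.9 * -0.103141 = 46.6094
Numerator: 0.161 * 583.5 = 93.9435
RT60 = 93.9435 / 46.6094 = 2.016

2.016 s


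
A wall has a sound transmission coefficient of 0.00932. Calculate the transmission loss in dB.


Given values:
  tau = 0.00932
Formula: TL = 10 * log10(1 / tau)
Compute 1 / tau = 1 / 0.00932 = 107.2961
Compute log10(107.2961) = 2.030584
TL = 10 * 2.030584 = 20.31

20.31 dB


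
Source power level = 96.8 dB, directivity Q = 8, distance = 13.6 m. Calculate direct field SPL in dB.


Given values:
  Lw = 96.8 dB, Q = 8, r = 13.6 m
Formula: SPL = Lw + 10 * log10(Q / (4 * pi * r^2))
Compute 4 * pi * r^2 = 4 * pi * 13.6^2 = 2324.2759
Compute Q / denom = 8 / 2324.2759 = 0.00344193
Compute 10 * log10(0.00344193) = -24.632
SPL = 96.8 + (-24.632) = 72.17

72.17 dB


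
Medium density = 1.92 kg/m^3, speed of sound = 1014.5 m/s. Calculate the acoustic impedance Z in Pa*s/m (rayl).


Given values:
  rho = 1.92 kg/m^3
  c = 1014.5 m/s
Formula: Z = rho * c
Z = 1.92 * 1014.5
Z = 1947.84

1947.84 rayl


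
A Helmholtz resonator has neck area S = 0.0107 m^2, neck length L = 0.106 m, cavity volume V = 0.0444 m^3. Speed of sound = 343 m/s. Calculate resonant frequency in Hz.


Given values:
  S = 0.0107 m^2, L = 0.106 m, V = 0.0444 m^3, c = 343 m/s
Formula: f = (c / (2*pi)) * sqrt(S / (V * L))
Compute V * L = 0.0444 * 0.106 = 0.0047064
Compute S / (V * L) = 0.0107 / 0.0047064 = 2.2735
Compute sqrt(2.2735) = 1.507813
Compute c / (2*pi) = 343 / 6.283185 = 54.590148
f = 54.590148 * 1.507813 = 82.31

82.31 Hz


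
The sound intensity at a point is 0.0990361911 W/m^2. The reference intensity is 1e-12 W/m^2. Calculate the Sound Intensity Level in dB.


Given values:
  I = 0.0990361911 W/m^2
  I_ref = 1e-12 W/m^2
Formula: SIL = 10 * log10(I / I_ref)
Compute ratio: I / I_ref = 99036191100
Compute log10: log10(99036191100) = 10.995794
Multiply: SIL = 10 * 10.995794 = 109.96

109.96 dB


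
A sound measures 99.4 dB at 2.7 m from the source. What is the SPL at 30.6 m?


Given values:
  SPL1 = 99.4 dB, r1 = 2.7 m, r2 = 30.6 m
Formula: SPL2 = SPL1 - 20 * log10(r2 / r1)
Compute ratio: r2 / r1 = 30.6 / 2.7 = 11.3333
Compute log10: log10(11.3333) = 1.054356
Compute drop: 20 * 1.054356 = 21.0871
SPL2 = 99.4 - 21.0871 = 78.31

78.31 dB


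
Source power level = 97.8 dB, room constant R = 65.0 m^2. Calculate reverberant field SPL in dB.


Given values:
  Lw = 97.8 dB, R = 65.0 m^2
Formula: SPL = Lw + 10 * log10(4 / R)
Compute 4 / R = 4 / 65.0 = 0.061538
Compute 10 * log10(0.061538) = -12.1086
SPL = 97.8 + (-12.1086) = 85.69

85.69 dB


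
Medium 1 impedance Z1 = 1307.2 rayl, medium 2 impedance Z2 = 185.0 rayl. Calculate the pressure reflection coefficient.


Given values:
  Z1 = 1307.2 rayl, Z2 = 185.0 rayl
Formula: R = (Z2 - Z1) / (Z2 + Z1)
Numerator: Z2 - Z1 = 185.0 - 1307.2 = -1122.2
Denominator: Z2 + Z1 = 185.0 + 1307.2 = 1492.2
R = -1122.2 / 1492.2 = -0.752

-0.752


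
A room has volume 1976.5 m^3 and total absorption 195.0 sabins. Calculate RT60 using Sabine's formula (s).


Given values:
  V = 1976.5 m^3
  A = 195.0 sabins
Formula: RT60 = 0.161 * V / A
Numerator: 0.161 * 1976.5 = 318.2165
RT60 = 318.2165 / 195.0 = 1.632

1.632 s


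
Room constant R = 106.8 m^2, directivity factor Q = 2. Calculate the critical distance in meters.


Given values:
  R = 106.8 m^2, Q = 2
Formula: d_c = 0.141 * sqrt(Q * R)
Compute Q * R = 2 * 106.8 = 213.6
Compute sqrt(213.6) = 14.6151
d_c = 0.141 * 14.6151 = 2.061

2.061 m


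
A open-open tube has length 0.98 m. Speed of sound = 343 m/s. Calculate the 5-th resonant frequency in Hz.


Given values:
  Tube type: open-open, L = 0.98 m, c = 343 m/s, n = 5
Formula: f_n = n * c / (2 * L)
Compute 2 * L = 2 * 0.98 = 1.96
f = 5 * 343 / 1.96
f = 875.0

875.0 Hz


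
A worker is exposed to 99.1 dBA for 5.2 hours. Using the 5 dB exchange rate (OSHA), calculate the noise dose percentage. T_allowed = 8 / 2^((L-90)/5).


Given values:
  L = 99.1 dBA, T = 5.2 hours
Formula: T_allowed = 8 / 2^((L - 90) / 5)
Compute exponent: (99.1 - 90) / 5 = 1.82
Compute 2^(1.82) = 3.530812
T_allowed = 8 / 3.530812 = 2.265768 hours
Dose = (T / T_allowed) * 100
Dose = (5.2 / 2.265768) * 100 = 229.5

229.5 %


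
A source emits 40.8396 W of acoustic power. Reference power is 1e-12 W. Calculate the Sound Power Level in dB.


Given values:
  W = 40.8396 W
  W_ref = 1e-12 W
Formula: SWL = 10 * log10(W / W_ref)
Compute ratio: W / W_ref = 40839600000000
Compute log10: log10(40839600000000) = 13.611081
Multiply: SWL = 10 * 13.611081 = 136.11

136.11 dB


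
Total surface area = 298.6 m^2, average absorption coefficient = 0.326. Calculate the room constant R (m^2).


Given values:
  S = 298.6 m^2, alpha = 0.326
Formula: R = S * alpha / (1 - alpha)
Numerator: 298.6 * 0.326 = 97.3436
Denominator: 1 - 0.326 = 0.674
R = 97.3436 / 0.674 = 144.43

144.43 m^2


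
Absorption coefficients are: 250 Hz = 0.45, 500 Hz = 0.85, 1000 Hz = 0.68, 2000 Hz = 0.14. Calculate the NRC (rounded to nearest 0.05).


Given values:
  a_250 = 0.45, a_500 = 0.85
  a_1000 = 0.68, a_2000 = 0.14
Formula: NRC = (a250 + a500 + a1000 + a2000) / 4
Sum = 0.45 + 0.85 + 0.68 + 0.14 = 2.12
NRC = 2.12 / 4 = 0.53
Rounded to nearest 0.05: 0.55

0.55


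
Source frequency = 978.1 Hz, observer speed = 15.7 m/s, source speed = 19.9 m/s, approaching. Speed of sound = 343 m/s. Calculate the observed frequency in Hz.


Given values:
  f_s = 978.1 Hz, v_o = 15.7 m/s, v_s = 19.9 m/s
  Direction: approaching
Formula: f_o = f_s * (c + v_o) / (c - v_s)
Numerator: c + v_o = 343 + 15.7 = 358.7
Denominator: c - v_s = 343 - 19.9 = 323.1
f_o = 978.1 * 358.7 / 323.1 = 1085.87

1085.87 Hz


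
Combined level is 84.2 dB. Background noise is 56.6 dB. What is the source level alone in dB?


Given values:
  L_total = 84.2 dB, L_bg = 56.6 dB
Formula: L_source = 10 * log10(10^(L_total/10) - 10^(L_bg/10))
Convert to linear:
  10^(84.2/10) = 263026799.1895
  10^(56.6/10) = 457088.1896
Difference: 263026799.1895 - 457088.1896 = 262569710.9999
L_source = 10 * log10(262569710.9999) = 84.19

84.19 dB


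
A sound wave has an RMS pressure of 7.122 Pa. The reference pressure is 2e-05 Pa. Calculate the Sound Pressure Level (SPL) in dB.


Given values:
  p = 7.122 Pa
  p_ref = 2e-05 Pa
Formula: SPL = 20 * log10(p / p_ref)
Compute ratio: p / p_ref = 7.122 / 2e-05 = 356100
Compute log10: log10(356100) = 5.551572
Multiply: SPL = 20 * 5.551572 = 111.03

111.03 dB


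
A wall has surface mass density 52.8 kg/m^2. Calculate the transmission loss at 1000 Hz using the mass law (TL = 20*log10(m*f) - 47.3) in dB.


Given values:
  m = 52.8 kg/m^2, f = 1000 Hz
Formula: TL = 20 * log10(m * f) - 47.3
Compute m * f = 52.8 * 1000 = 52800.0
Compute log10(52800.0) = 4.722634
Compute 20 * 4.722634 = 94.4527
TL = 94.4527 - 47.3 = 47.15

47.15 dB


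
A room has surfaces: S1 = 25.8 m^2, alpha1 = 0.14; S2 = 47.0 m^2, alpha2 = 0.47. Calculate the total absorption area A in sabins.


Given surfaces:
  Surface 1: 25.8 * 0.14 = 3.612
  Surface 2: 47.0 * 0.47 = 22.09
Formula: A = sum(Si * alpha_i)
A = 3.612 + 22.09
A = 25.7

25.7 sabins


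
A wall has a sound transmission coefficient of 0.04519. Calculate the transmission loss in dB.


Given values:
  tau = 0.04519
Formula: TL = 10 * log10(1 / tau)
Compute 1 / tau = 1 / 0.04519 = 22.1288
Compute log10(22.1288) = 1.344958
TL = 10 * 1.344958 = 13.45

13.45 dB


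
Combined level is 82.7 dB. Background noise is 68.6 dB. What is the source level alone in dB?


Given values:
  L_total = 82.7 dB, L_bg = 68.6 dB
Formula: L_source = 10 * log10(10^(L_total/10) - 10^(L_bg/10))
Convert to linear:
  10^(82.7/10) = 186208713.6663
  10^(68.6/10) = 7244359.6007
Difference: 186208713.6663 - 7244359.6007 = 178964354.0656
L_source = 10 * log10(178964354.0656) = 82.53

82.53 dB


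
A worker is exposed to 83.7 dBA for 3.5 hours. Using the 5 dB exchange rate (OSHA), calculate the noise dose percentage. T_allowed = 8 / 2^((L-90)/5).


Given values:
  L = 83.7 dBA, T = 3.5 hours
Formula: T_allowed = 8 / 2^((L - 90) / 5)
Compute exponent: (83.7 - 90) / 5 = -1.26
Compute 2^(-1.26) = 0.417544
T_allowed = 8 / 0.417544 = 19.159657 hours
Dose = (T / T_allowed) * 100
Dose = (3.5 / 19.159657) * 100 = 18.27

18.27 %


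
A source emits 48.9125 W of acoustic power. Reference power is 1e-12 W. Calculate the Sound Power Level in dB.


Given values:
  W = 48.9125 W
  W_ref = 1e-12 W
Formula: SWL = 10 * log10(W / W_ref)
Compute ratio: W / W_ref = 48912500000000
Compute log10: log10(48912500000000) = 13.68942
Multiply: SWL = 10 * 13.68942 = 136.89

136.89 dB


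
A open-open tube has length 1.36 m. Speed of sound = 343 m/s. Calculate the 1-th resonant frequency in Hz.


Given values:
  Tube type: open-open, L = 1.36 m, c = 343 m/s, n = 1
Formula: f_n = n * c / (2 * L)
Compute 2 * L = 2 * 1.36 = 2.72
f = 1 * 343 / 2.72
f = 126.1

126.1 Hz


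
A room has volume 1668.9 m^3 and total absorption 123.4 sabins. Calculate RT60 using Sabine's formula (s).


Given values:
  V = 1668.9 m^3
  A = 123.4 sabins
Formula: RT60 = 0.161 * V / A
Numerator: 0.161 * 1668.9 = 268.6929
RT60 = 268.6929 / 123.4 = 2.177

2.177 s


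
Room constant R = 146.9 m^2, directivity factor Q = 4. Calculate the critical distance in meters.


Given values:
  R = 146.9 m^2, Q = 4
Formula: d_c = 0.141 * sqrt(Q * R)
Compute Q * R = 4 * 146.9 = 587.6
Compute sqrt(587.6) = 24.2405
d_c = 0.141 * 24.2405 = 3.418

3.418 m


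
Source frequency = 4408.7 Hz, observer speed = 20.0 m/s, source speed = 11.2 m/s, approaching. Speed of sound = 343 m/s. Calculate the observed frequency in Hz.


Given values:
  f_s = 4408.7 Hz, v_o = 20.0 m/s, v_s = 11.2 m/s
  Direction: approaching
Formula: f_o = f_s * (c + v_o) / (c - v_s)
Numerator: c + v_o = 343 + 20.0 = 363.0
Denominator: c - v_s = 343 - 11.2 = 331.8
f_o = 4408.7 * 363.0 / 331.8 = 4823.26

4823.26 Hz


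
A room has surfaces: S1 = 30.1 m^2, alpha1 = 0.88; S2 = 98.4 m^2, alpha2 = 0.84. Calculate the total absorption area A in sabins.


Given surfaces:
  Surface 1: 30.1 * 0.88 = 26.488
  Surface 2: 98.4 * 0.84 = 82.656
Formula: A = sum(Si * alpha_i)
A = 26.488 + 82.656
A = 109.14

109.14 sabins


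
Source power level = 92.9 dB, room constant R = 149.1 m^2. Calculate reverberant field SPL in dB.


Given values:
  Lw = 92.9 dB, R = 149.1 m^2
Formula: SPL = Lw + 10 * log10(4 / R)
Compute 4 / R = 4 / 149.1 = 0.026828
Compute 10 * log10(0.026828) = -15.7141
SPL = 92.9 + (-15.7141) = 77.19

77.19 dB


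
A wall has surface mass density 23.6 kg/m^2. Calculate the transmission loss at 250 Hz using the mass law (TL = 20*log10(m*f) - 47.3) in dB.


Given values:
  m = 23.6 kg/m^2, f = 250 Hz
Formula: TL = 20 * log10(m * f) - 47.3
Compute m * f = 23.6 * 250 = 5900.0
Compute log10(5900.0) = 3.770852
Compute 20 * 3.770852 = 75.417
TL = 75.417 - 47.3 = 28.12

28.12 dB


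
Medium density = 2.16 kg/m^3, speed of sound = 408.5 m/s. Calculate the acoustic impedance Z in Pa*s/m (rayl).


Given values:
  rho = 2.16 kg/m^3
  c = 408.5 m/s
Formula: Z = rho * c
Z = 2.16 * 408.5
Z = 882.36

882.36 rayl


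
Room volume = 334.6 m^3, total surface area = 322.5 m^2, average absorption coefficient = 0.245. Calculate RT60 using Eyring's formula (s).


Given values:
  V = 334.6 m^3, S = 322.5 m^2, alpha = 0.245
Formula: RT60 = 0.161 * V / (-S * ln(1 - alpha))
Compute ln(1 - 0.245) = ln(0.755) = -0.281038
Denominator: -322.5 * -0.281038 = 90.6348
Numerator: 0.161 * 334.6 = 53.8706
RT60 = 53.8706 / 90.6348 = 0.594

0.594 s


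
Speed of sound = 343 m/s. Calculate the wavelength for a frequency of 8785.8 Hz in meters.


Given values:
  c = 343 m/s, f = 8785.8 Hz
Formula: lambda = c / f
lambda = 343 / 8785.8
lambda = 0.039

0.039 m


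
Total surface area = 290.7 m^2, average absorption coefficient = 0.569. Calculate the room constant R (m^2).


Given values:
  S = 290.7 m^2, alpha = 0.569
Formula: R = S * alpha / (1 - alpha)
Numerator: 290.7 * 0.569 = 165.4083
Denominator: 1 - 0.569 = 0.431
R = 165.4083 / 0.431 = 383.78

383.78 m^2


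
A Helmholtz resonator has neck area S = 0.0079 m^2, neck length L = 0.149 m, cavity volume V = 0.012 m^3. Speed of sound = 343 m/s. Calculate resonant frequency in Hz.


Given values:
  S = 0.0079 m^2, L = 0.149 m, V = 0.012 m^3, c = 343 m/s
Formula: f = (c / (2*pi)) * sqrt(S / (V * L))
Compute V * L = 0.012 * 0.149 = 0.001788
Compute S / (V * L) = 0.0079 / 0.001788 = 4.4183
Compute sqrt(4.4183) = 2.101975
Compute c / (2*pi) = 343 / 6.283185 = 54.590148
f = 54.590148 * 2.101975 = 114.75

114.75 Hz


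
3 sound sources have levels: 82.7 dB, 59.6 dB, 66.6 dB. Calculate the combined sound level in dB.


Formula: L_total = 10 * log10( sum(10^(Li/10)) )
  Source 1: 10^(82.7/10) = 186208713.6663
  Source 2: 10^(59.6/10) = 912010.8394
  Source 3: 10^(66.6/10) = 4570881.8961
Sum of linear values = 191691606.4018
L_total = 10 * log10(191691606.4018) = 82.83

82.83 dB


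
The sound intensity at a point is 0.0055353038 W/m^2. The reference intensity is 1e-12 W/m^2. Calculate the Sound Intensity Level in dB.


Given values:
  I = 0.0055353038 W/m^2
  I_ref = 1e-12 W/m^2
Formula: SIL = 10 * log10(I / I_ref)
Compute ratio: I / I_ref = 5535303800
Compute log10: log10(5535303800) = 9.743141
Multiply: SIL = 10 * 9.743141 = 97.43

97.43 dB


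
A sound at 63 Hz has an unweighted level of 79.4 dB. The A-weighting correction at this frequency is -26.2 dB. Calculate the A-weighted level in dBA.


Given values:
  SPL = 79.4 dB
  A-weighting at 63 Hz = -26.2 dB
Formula: L_A = SPL + A_weight
L_A = 79.4 + (-26.2)
L_A = 53.2

53.2 dBA


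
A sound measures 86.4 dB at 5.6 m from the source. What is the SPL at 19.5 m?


Given values:
  SPL1 = 86.4 dB, r1 = 5.6 m, r2 = 19.5 m
Formula: SPL2 = SPL1 - 20 * log10(r2 / r1)
Compute ratio: r2 / r1 = 19.5 / 5.6 = 3.4821
Compute log10: log10(3.4821) = 0.541841
Compute drop: 20 * 0.541841 = 10.8368
SPL2 = 86.4 - 10.8368 = 75.56

75.56 dB


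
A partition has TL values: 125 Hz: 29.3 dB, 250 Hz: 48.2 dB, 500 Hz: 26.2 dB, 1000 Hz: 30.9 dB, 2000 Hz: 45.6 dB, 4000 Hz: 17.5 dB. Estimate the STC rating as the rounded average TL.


Given TL values at each frequency:
  125 Hz: 29.3 dB
  250 Hz: 48.2 dB
  500 Hz: 26.2 dB
  1000 Hz: 30.9 dB
  2000 Hz: 45.6 dB
  4000 Hz: 17.5 dB
Formula: STC ~ round(average of TL values)
Sum = 29.3 + 48.2 + 26.2 + 30.9 + 45.6 + 17.5 = 197.7
Average = 197.7 / 6 = 32.95
Rounded: 33

33


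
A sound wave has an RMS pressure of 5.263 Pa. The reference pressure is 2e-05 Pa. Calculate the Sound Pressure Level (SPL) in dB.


Given values:
  p = 5.263 Pa
  p_ref = 2e-05 Pa
Formula: SPL = 20 * log10(p / p_ref)
Compute ratio: p / p_ref = 5.263 / 2e-05 = 263150
Compute log10: log10(263150) = 5.420203
Multiply: SPL = 20 * 5.420203 = 108.4

108.4 dB


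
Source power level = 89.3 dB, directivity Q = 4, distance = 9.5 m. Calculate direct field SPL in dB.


Given values:
  Lw = 89.3 dB, Q = 4, r = 9.5 m
Formula: SPL = Lw + 10 * log10(Q / (4 * pi * r^2))
Compute 4 * pi * r^2 = 4 * pi * 9.5^2 = 1134.1149
Compute Q / denom = 4 / 1134.1149 = 0.00352698
Compute 10 * log10(0.00352698) = -24.526
SPL = 89.3 + (-24.526) = 64.77

64.77 dB


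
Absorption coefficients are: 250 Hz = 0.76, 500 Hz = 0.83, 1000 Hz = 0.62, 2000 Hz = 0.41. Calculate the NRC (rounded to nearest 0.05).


Given values:
  a_250 = 0.76, a_500 = 0.83
  a_1000 = 0.62, a_2000 = 0.41
Formula: NRC = (a250 + a500 + a1000 + a2000) / 4
Sum = 0.76 + 0.83 + 0.62 + 0.41 = 2.62
NRC = 2.62 / 4 = 0.655
Rounded to nearest 0.05: 0.65

0.65


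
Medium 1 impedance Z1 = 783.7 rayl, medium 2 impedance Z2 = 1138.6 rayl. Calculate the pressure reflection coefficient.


Given values:
  Z1 = 783.7 rayl, Z2 = 1138.6 rayl
Formula: R = (Z2 - Z1) / (Z2 + Z1)
Numerator: Z2 - Z1 = 1138.6 - 783.7 = 354.9
Denominator: Z2 + Z1 = 1138.6 + 783.7 = 1922.3
R = 354.9 / 1922.3 = 0.1846

0.1846


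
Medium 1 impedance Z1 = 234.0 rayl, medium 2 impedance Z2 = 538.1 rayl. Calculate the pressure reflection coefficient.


Given values:
  Z1 = 234.0 rayl, Z2 = 538.1 rayl
Formula: R = (Z2 - Z1) / (Z2 + Z1)
Numerator: Z2 - Z1 = 538.1 - 234.0 = 304.1
Denominator: Z2 + Z1 = 538.1 + 234.0 = 772.1
R = 304.1 / 772.1 = 0.3939

0.3939


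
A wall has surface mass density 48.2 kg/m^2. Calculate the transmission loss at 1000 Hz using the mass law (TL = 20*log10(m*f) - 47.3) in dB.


Given values:
  m = 48.2 kg/m^2, f = 1000 Hz
Formula: TL = 20 * log10(m * f) - 47.3
Compute m * f = 48.2 * 1000 = 48200.0
Compute log10(48200.0) = 4.683047
Compute 20 * 4.683047 = 93.6609
TL = 93.6609 - 47.3 = 46.36

46.36 dB


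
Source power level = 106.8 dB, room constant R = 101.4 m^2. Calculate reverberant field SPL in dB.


Given values:
  Lw = 106.8 dB, R = 101.4 m^2
Formula: SPL = Lw + 10 * log10(4 / R)
Compute 4 / R = 4 / 101.4 = 0.039448
Compute 10 * log10(0.039448) = -14.0398
SPL = 106.8 + (-14.0398) = 92.76

92.76 dB


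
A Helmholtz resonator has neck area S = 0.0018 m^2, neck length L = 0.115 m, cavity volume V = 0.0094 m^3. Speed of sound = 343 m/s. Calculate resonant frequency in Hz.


Given values:
  S = 0.0018 m^2, L = 0.115 m, V = 0.0094 m^3, c = 343 m/s
Formula: f = (c / (2*pi)) * sqrt(S / (V * L))
Compute V * L = 0.0094 * 0.115 = 0.001081
Compute S / (V * L) = 0.0018 / 0.001081 = 1.6651
Compute sqrt(1.6651) = 1.290388
Compute c / (2*pi) = 343 / 6.283185 = 54.590148
f = 54.590148 * 1.290388 = 70.44

70.44 Hz


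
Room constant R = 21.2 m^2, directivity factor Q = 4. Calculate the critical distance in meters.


Given values:
  R = 21.2 m^2, Q = 4
Formula: d_c = 0.141 * sqrt(Q * R)
Compute Q * R = 4 * 21.2 = 84.8
Compute sqrt(84.8) = 9.2087
d_c = 0.141 * 9.2087 = 1.298

1.298 m


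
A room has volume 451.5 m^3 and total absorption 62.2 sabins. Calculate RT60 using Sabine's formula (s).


Given values:
  V = 451.5 m^3
  A = 62.2 sabins
Formula: RT60 = 0.161 * V / A
Numerator: 0.161 * 451.5 = 72.6915
RT60 = 72.6915 / 62.2 = 1.169

1.169 s


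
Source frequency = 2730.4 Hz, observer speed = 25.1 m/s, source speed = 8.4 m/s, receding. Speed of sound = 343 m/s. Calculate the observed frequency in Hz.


Given values:
  f_s = 2730.4 Hz, v_o = 25.1 m/s, v_s = 8.4 m/s
  Direction: receding
Formula: f_o = f_s * (c - v_o) / (c + v_s)
Numerator: c - v_o = 343 - 25.1 = 317.9
Denominator: c + v_s = 343 + 8.4 = 351.4
f_o = 2730.4 * 317.9 / 351.4 = 2470.1

2470.1 Hz


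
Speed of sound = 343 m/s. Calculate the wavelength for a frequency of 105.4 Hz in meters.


Given values:
  c = 343 m/s, f = 105.4 Hz
Formula: lambda = c / f
lambda = 343 / 105.4
lambda = 3.2543

3.2543 m


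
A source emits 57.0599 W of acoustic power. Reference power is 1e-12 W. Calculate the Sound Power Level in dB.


Given values:
  W = 57.0599 W
  W_ref = 1e-12 W
Formula: SWL = 10 * log10(W / W_ref)
Compute ratio: W / W_ref = 57059900000000
Compute log10: log10(57059900000000) = 13.756331
Multiply: SWL = 10 * 13.756331 = 137.56

137.56 dB


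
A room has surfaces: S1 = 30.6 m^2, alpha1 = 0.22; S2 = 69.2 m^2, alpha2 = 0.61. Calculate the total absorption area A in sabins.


Given surfaces:
  Surface 1: 30.6 * 0.22 = 6.732
  Surface 2: 69.2 * 0.61 = 42.212
Formula: A = sum(Si * alpha_i)
A = 6.732 + 42.212
A = 48.94

48.94 sabins


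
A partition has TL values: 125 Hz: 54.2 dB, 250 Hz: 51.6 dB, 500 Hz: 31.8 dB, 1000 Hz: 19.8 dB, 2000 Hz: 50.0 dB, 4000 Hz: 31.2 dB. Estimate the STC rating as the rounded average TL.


Given TL values at each frequency:
  125 Hz: 54.2 dB
  250 Hz: 51.6 dB
  500 Hz: 31.8 dB
  1000 Hz: 19.8 dB
  2000 Hz: 50.0 dB
  4000 Hz: 31.2 dB
Formula: STC ~ round(average of TL values)
Sum = 54.2 + 51.6 + 31.8 + 19.8 + 50.0 + 31.2 = 238.6
Average = 238.6 / 6 = 39.77
Rounded: 40

40


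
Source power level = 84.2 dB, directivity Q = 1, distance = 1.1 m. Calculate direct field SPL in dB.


Given values:
  Lw = 84.2 dB, Q = 1, r = 1.1 m
Formula: SPL = Lw + 10 * log10(Q / (4 * pi * r^2))
Compute 4 * pi * r^2 = 4 * pi * 1.1^2 = 15.2053
Compute Q / denom = 1 / 15.2053 = 0.06576654
Compute 10 * log10(0.06576654) = -11.82
SPL = 84.2 + (-11.82) = 72.38

72.38 dB


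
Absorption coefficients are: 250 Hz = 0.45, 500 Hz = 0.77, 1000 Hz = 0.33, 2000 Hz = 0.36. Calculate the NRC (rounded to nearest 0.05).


Given values:
  a_250 = 0.45, a_500 = 0.77
  a_1000 = 0.33, a_2000 = 0.36
Formula: NRC = (a250 + a500 + a1000 + a2000) / 4
Sum = 0.45 + 0.77 + 0.33 + 0.36 = 1.91
NRC = 1.91 / 4 = 0.4775
Rounded to nearest 0.05: 0.5

0.5


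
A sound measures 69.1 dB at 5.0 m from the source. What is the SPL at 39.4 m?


Given values:
  SPL1 = 69.1 dB, r1 = 5.0 m, r2 = 39.4 m
Formula: SPL2 = SPL1 - 20 * log10(r2 / r1)
Compute ratio: r2 / r1 = 39.4 / 5.0 = 7.88
Compute log10: log10(7.88) = 0.896526
Compute drop: 20 * 0.896526 = 17.9305
SPL2 = 69.1 - 17.9305 = 51.17

51.17 dB


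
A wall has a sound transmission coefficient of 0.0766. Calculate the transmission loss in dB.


Given values:
  tau = 0.0766
Formula: TL = 10 * log10(1 / tau)
Compute 1 / tau = 1 / 0.0766 = 13.0548
Compute log10(13.0548) = 1.11577
TL = 10 * 1.11577 = 11.16

11.16 dB


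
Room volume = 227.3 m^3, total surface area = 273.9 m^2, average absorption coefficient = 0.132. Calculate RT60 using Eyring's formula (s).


Given values:
  V = 227.3 m^3, S = 273.9 m^2, alpha = 0.132
Formula: RT60 = 0.161 * V / (-S * ln(1 - alpha))
Compute ln(1 - 0.132) = ln(0.868) = -0.141564
Denominator: -273.9 * -0.141564 = 38.7744
Numerator: 0.161 * 227.3 = 36.5953
RT60 = 36.5953 / 38.7744 = 0.944

0.944 s


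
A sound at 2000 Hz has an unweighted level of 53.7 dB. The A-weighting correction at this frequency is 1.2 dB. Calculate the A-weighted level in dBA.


Given values:
  SPL = 53.7 dB
  A-weighting at 2000 Hz = 1.2 dB
Formula: L_A = SPL + A_weight
L_A = 53.7 + (1.2)
L_A = 54.9

54.9 dBA


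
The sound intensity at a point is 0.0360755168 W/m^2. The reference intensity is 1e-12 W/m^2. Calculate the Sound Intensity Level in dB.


Given values:
  I = 0.0360755168 W/m^2
  I_ref = 1e-12 W/m^2
Formula: SIL = 10 * log10(I / I_ref)
Compute ratio: I / I_ref = 36075516800
Compute log10: log10(36075516800) = 10.557213
Multiply: SIL = 10 * 10.557213 = 105.57

105.57 dB


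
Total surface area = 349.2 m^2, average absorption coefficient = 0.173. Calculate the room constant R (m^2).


Given values:
  S = 349.2 m^2, alpha = 0.173
Formula: R = S * alpha / (1 - alpha)
Numerator: 349.2 * 0.173 = 60.4116
Denominator: 1 - 0.173 = 0.827
R = 60.4116 / 0.827 = 73.05

73.05 m^2


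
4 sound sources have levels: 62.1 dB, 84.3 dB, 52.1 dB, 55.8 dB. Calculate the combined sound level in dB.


Formula: L_total = 10 * log10( sum(10^(Li/10)) )
  Source 1: 10^(62.1/10) = 1621810.0974
  Source 2: 10^(84.3/10) = 269153480.3927
  Source 3: 10^(52.1/10) = 162181.0097
  Source 4: 10^(55.8/10) = 380189.3963
Sum of linear values = 271317660.8961
L_total = 10 * log10(271317660.8961) = 84.33

84.33 dB


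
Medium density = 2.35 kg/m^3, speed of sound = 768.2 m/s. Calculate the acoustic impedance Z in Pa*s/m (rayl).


Given values:
  rho = 2.35 kg/m^3
  c = 768.2 m/s
Formula: Z = rho * c
Z = 2.35 * 768.2
Z = 1805.27

1805.27 rayl


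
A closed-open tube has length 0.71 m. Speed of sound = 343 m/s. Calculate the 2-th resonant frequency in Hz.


Given values:
  Tube type: closed-open, L = 0.71 m, c = 343 m/s, n = 2
Formula: f_n = (2n - 1) * c / (4 * L)
Compute 2n - 1 = 2*2 - 1 = 3
Compute 4 * L = 4 * 0.71 = 2.84
f = 3 * 343 / 2.84
f = 362.32

362.32 Hz


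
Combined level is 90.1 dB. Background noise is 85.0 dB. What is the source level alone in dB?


Given values:
  L_total = 90.1 dB, L_bg = 85.0 dB
Formula: L_source = 10 * log10(10^(L_total/10) - 10^(L_bg/10))
Convert to linear:
  10^(90.1/10) = 1023292992.2808
  10^(85.0/10) = 316227766.0168
Difference: 1023292992.2808 - 316227766.0168 = 707065226.264
L_source = 10 * log10(707065226.264) = 88.49

88.49 dB


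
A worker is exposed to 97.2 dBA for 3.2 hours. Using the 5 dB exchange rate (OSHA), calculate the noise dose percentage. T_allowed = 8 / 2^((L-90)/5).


Given values:
  L = 97.2 dBA, T = 3.2 hours
Formula: T_allowed = 8 / 2^((L - 90) / 5)
Compute exponent: (97.2 - 90) / 5 = 1.44
Compute 2^(1.44) = 2.713209
T_allowed = 8 / 2.713209 = 2.948538 hours
Dose = (T / T_allowed) * 100
Dose = (3.2 / 2.948538) * 100 = 108.53

108.53 %


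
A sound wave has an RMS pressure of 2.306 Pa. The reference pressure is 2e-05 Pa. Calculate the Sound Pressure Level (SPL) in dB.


Given values:
  p = 2.306 Pa
  p_ref = 2e-05 Pa
Formula: SPL = 20 * log10(p / p_ref)
Compute ratio: p / p_ref = 2.306 / 2e-05 = 115300
Compute log10: log10(115300) = 5.061829
Multiply: SPL = 20 * 5.061829 = 101.24

101.24 dB


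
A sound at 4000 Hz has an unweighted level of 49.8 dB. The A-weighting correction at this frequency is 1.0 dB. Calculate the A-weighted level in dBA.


Given values:
  SPL = 49.8 dB
  A-weighting at 4000 Hz = 1.0 dB
Formula: L_A = SPL + A_weight
L_A = 49.8 + (1.0)
L_A = 50.8

50.8 dBA


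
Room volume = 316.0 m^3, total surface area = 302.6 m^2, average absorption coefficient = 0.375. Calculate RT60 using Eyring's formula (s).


Given values:
  V = 316.0 m^3, S = 302.6 m^2, alpha = 0.375
Formula: RT60 = 0.161 * V / (-S * ln(1 - alpha))
Compute ln(1 - 0.375) = ln(0.625) = -0.470004
Denominator: -302.6 * -0.470004 = 142.2232
Numerator: 0.161 * 316.0 = 50.876
RT60 = 50.876 / 142.2232 = 0.358

0.358 s


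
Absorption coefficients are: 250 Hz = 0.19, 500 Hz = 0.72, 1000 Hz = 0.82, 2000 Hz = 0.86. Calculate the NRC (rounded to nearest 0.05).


Given values:
  a_250 = 0.19, a_500 = 0.72
  a_1000 = 0.82, a_2000 = 0.86
Formula: NRC = (a250 + a500 + a1000 + a2000) / 4
Sum = 0.19 + 0.72 + 0.82 + 0.86 = 2.59
NRC = 2.59 / 4 = 0.6475
Rounded to nearest 0.05: 0.65

0.65


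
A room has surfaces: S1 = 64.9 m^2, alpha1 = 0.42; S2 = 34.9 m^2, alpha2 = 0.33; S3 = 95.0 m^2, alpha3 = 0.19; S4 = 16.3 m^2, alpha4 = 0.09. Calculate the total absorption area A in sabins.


Given surfaces:
  Surface 1: 64.9 * 0.42 = 27.258
  Surface 2: 34.9 * 0.33 = 11.517
  Surface 3: 95.0 * 0.19 = 18.05
  Surface 4: 16.3 * 0.09 = 1.467
Formula: A = sum(Si * alpha_i)
A = 27.258 + 11.517 + 18.05 + 1.467
A = 58.29

58.29 sabins


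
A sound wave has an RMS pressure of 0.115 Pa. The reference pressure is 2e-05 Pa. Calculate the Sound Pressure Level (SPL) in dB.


Given values:
  p = 0.115 Pa
  p_ref = 2e-05 Pa
Formula: SPL = 20 * log10(p / p_ref)
Compute ratio: p / p_ref = 0.115 / 2e-05 = 5750
Compute log10: log10(5750) = 3.759668
Multiply: SPL = 20 * 3.759668 = 75.19

75.19 dB


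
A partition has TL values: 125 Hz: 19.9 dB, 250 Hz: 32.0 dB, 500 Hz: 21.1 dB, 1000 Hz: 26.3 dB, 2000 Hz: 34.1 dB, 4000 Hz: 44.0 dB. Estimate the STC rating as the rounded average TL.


Given TL values at each frequency:
  125 Hz: 19.9 dB
  250 Hz: 32.0 dB
  500 Hz: 21.1 dB
  1000 Hz: 26.3 dB
  2000 Hz: 34.1 dB
  4000 Hz: 44.0 dB
Formula: STC ~ round(average of TL values)
Sum = 19.9 + 32.0 + 21.1 + 26.3 + 34.1 + 44.0 = 177.4
Average = 177.4 / 6 = 29.57
Rounded: 30

30


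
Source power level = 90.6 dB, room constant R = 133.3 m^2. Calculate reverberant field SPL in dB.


Given values:
  Lw = 90.6 dB, R = 133.3 m^2
Formula: SPL = Lw + 10 * log10(4 / R)
Compute 4 / R = 4 / 133.3 = 0.030008
Compute 10 * log10(0.030008) = -15.2276
SPL = 90.6 + (-15.2276) = 75.37

75.37 dB


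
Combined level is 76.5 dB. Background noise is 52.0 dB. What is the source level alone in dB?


Given values:
  L_total = 76.5 dB, L_bg = 52.0 dB
Formula: L_source = 10 * log10(10^(L_total/10) - 10^(L_bg/10))
Convert to linear:
  10^(76.5/10) = 44668359.2151
  10^(52.0/10) = 158489.3192
Difference: 44668359.2151 - 158489.3192 = 44509869.8959
L_source = 10 * log10(44509869.8959) = 76.48

76.48 dB


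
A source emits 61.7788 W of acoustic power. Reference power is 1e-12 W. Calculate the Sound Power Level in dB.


Given values:
  W = 61.7788 W
  W_ref = 1e-12 W
Formula: SWL = 10 * log10(W / W_ref)
Compute ratio: W / W_ref = 61778800000000
Compute log10: log10(61778800000000) = 13.790839
Multiply: SWL = 10 * 13.790839 = 137.91

137.91 dB


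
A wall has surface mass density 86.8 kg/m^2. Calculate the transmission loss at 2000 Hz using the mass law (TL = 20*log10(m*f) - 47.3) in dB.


Given values:
  m = 86.8 kg/m^2, f = 2000 Hz
Formula: TL = 20 * log10(m * f) - 47.3
Compute m * f = 86.8 * 2000 = 173600.0
Compute log10(173600.0) = 5.23955
Compute 20 * 5.23955 = 104.791
TL = 104.791 - 47.3 = 57.49

57.49 dB


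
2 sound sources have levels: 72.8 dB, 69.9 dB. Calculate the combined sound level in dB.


Formula: L_total = 10 * log10( sum(10^(Li/10)) )
  Source 1: 10^(72.8/10) = 19054607.1796
  Source 2: 10^(69.9/10) = 9772372.2096
Sum of linear values = 28826979.3892
L_total = 10 * log10(28826979.3892) = 74.6

74.6 dB


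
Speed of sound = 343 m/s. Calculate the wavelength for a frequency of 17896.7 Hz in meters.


Given values:
  c = 343 m/s, f = 17896.7 Hz
Formula: lambda = c / f
lambda = 343 / 17896.7
lambda = 0.0192

0.0192 m


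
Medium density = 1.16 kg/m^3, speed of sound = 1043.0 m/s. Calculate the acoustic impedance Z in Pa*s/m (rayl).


Given values:
  rho = 1.16 kg/m^3
  c = 1043.0 m/s
Formula: Z = rho * c
Z = 1.16 * 1043.0
Z = 1209.88

1209.88 rayl


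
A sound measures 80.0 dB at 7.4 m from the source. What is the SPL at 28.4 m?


Given values:
  SPL1 = 80.0 dB, r1 = 7.4 m, r2 = 28.4 m
Formula: SPL2 = SPL1 - 20 * log10(r2 / r1)
Compute ratio: r2 / r1 = 28.4 / 7.4 = 3.8378
Compute log10: log10(3.8378) = 0.584082
Compute drop: 20 * 0.584082 = 11.6816
SPL2 = 80.0 - 11.6816 = 68.32

68.32 dB
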